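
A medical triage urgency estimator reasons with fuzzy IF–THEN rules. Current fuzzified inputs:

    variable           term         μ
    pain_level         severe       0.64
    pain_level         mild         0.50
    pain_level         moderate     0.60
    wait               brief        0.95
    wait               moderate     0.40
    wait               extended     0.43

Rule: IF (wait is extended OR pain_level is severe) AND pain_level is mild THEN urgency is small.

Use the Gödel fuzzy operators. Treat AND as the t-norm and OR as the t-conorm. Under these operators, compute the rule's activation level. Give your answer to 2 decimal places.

0.50

firing strength: (extended=0.43 OR severe=0.64) = 0.64; AND[min(a, b)] with mild=0.50 → w = 0.50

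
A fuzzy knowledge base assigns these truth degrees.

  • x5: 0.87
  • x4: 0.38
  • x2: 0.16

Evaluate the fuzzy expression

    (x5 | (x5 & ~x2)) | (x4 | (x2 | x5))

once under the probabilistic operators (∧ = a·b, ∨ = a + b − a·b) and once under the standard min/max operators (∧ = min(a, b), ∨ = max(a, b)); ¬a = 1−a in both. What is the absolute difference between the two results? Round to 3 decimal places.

0.128

Under probabilistic:
  ~x2 = 1 − 0.1600 = 0.8400
  x5 & ~x2 = a·b on (0.8700, 0.8400) = 0.7308
  x5 | (x5 & ~x2) = a + b − a·b on (0.8700, 0.7308) = 0.9650
  x2 | x5 = a + b − a·b on (0.1600, 0.8700) = 0.8908
  x4 | (x2 | x5) = a + b − a·b on (0.3800, 0.8908) = 0.9323
  (x5 | (x5 & ~x2)) | (x4 | (x2 | x5)) = a + b − a·b on (0.9650, 0.9323) = 0.9976
  → value = 0.9976
Under standard min/max:
  ~x2 = 1 − 0.16 = 0.84
  x5 & ~x2 = min(a, b) on (0.87, 0.84) = 0.84
  x5 | (x5 & ~x2) = max(a, b) on (0.87, 0.84) = 0.87
  x2 | x5 = max(a, b) on (0.16, 0.87) = 0.87
  x4 | (x2 | x5) = max(a, b) on (0.38, 0.87) = 0.87
  (x5 | (x5 & ~x2)) | (x4 | (x2 | x5)) = max(a, b) on (0.87, 0.87) = 0.87
  → value = 0.8700
|0.9976 − 0.8700| = 0.128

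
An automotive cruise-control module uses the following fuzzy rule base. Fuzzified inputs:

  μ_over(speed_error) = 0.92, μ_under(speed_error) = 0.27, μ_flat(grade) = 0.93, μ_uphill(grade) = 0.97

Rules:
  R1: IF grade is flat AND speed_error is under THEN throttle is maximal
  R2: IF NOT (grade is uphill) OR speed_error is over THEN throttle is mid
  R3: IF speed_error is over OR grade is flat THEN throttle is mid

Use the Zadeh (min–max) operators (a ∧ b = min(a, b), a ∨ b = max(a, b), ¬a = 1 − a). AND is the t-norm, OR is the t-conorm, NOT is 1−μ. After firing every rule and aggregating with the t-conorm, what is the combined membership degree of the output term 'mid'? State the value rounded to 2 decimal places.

0.93

R1: flat=0.93, under=0.27; AND[min(a, b)] → w = 0.27
R2: ¬uphill=1−0.97=0.03, over=0.92; OR[max(a, b)] → w = 0.92
R3: over=0.92, flat=0.93; OR[max(a, b)] → w = 0.93
Rules with consequent 'mid': {R2, R3} → strengths 0.92, 0.93
Aggregate via t-conorm [max(a, b)]: 0.93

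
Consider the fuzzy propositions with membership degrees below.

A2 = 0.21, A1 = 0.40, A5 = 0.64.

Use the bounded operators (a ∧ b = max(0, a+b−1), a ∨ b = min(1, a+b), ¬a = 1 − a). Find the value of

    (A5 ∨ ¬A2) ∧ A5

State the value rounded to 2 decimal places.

¬A2 = 1 − 0.21 = 0.79
A5 ∨ ¬A2 = min(1, a+b) on (0.64, 0.79) = 1.00
(A5 ∨ ¬A2) ∧ A5 = max(0, a+b−1) on (1.00, 0.64) = 0.64

0.64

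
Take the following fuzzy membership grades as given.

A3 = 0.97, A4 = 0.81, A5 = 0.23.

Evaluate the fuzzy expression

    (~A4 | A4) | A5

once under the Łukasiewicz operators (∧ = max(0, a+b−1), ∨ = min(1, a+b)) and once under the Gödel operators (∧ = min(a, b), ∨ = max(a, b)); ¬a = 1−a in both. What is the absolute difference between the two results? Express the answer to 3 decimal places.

Under Łukasiewicz:
  ~A4 = 1 − 0.81 = 0.19
  ~A4 | A4 = min(1, a+b) on (0.19, 0.81) = 1.00
  (~A4 | A4) | A5 = min(1, a+b) on (1.00, 0.23) = 1.00
  → value = 1.0000
Under Gödel:
  ~A4 = 1 − 0.81 = 0.19
  ~A4 | A4 = max(a, b) on (0.19, 0.81) = 0.81
  (~A4 | A4) | A5 = max(a, b) on (0.81, 0.23) = 0.81
  → value = 0.8100
|1.0000 − 0.8100| = 0.190

0.190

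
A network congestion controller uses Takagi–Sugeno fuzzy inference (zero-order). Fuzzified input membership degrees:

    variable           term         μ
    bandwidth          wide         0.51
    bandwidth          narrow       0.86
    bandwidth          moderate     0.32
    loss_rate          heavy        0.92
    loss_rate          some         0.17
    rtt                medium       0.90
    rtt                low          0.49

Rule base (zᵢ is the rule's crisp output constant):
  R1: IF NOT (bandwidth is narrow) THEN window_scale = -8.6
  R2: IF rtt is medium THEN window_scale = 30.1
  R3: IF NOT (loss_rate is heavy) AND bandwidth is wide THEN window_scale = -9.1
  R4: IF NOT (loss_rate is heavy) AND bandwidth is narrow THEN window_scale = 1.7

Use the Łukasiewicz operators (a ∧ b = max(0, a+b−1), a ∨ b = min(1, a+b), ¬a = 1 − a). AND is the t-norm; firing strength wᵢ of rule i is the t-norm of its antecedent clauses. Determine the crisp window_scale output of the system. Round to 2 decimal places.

24.89

R1 (z=-8.6): ¬narrow=1−0.86=0.14 → w = 0.14
R2 (z=30.1): medium=0.90 → w = 0.90
R3 (z=-9.1): ¬heavy=1−0.92=0.08, wide=0.51; AND[max(0, a+b−1)] → w = 0.00
R4 (z=1.7): ¬heavy=1−0.92=0.08, narrow=0.86; AND[max(0, a+b−1)] → w = 0.00
Weighted average = (0.14·-8.6 + 0.90·30.1 + 0.00·-9.1 + 0.00·1.7) / (0.14 + 0.90 + 0.00 + 0.00)
  = 25.8860 / 1.0400 = 24.89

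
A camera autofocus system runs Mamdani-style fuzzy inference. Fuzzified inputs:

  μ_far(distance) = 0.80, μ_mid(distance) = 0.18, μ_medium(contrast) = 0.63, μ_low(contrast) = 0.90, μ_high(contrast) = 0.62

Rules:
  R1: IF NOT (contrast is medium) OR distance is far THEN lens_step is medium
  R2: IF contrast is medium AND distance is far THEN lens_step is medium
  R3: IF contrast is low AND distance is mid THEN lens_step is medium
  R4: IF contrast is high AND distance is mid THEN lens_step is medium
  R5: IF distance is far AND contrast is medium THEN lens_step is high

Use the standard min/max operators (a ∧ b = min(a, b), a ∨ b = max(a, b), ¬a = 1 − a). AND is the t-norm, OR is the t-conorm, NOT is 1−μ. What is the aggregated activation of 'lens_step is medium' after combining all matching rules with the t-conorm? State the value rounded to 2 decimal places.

R1: ¬medium=1−0.63=0.37, far=0.80; OR[max(a, b)] → w = 0.80
R2: medium=0.63, far=0.80; AND[min(a, b)] → w = 0.63
R3: low=0.90, mid=0.18; AND[min(a, b)] → w = 0.18
R4: high=0.62, mid=0.18; AND[min(a, b)] → w = 0.18
R5: far=0.80, medium=0.63; AND[min(a, b)] → w = 0.63
Rules with consequent 'medium': {R1, R2, R3, R4} → strengths 0.80, 0.63, 0.18, 0.18
Aggregate via t-conorm [max(a, b)]: 0.80

0.80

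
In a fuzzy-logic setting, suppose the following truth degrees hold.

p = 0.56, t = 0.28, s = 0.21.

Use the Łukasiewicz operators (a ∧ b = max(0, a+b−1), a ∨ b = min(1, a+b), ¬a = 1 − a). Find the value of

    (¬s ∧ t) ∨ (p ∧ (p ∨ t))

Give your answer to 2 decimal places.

0.47

¬s = 1 − 0.21 = 0.79
¬s ∧ t = max(0, a+b−1) on (0.79, 0.28) = 0.07
p ∨ t = min(1, a+b) on (0.56, 0.28) = 0.84
p ∧ (p ∨ t) = max(0, a+b−1) on (0.56, 0.84) = 0.40
(¬s ∧ t) ∨ (p ∧ (p ∨ t)) = min(1, a+b) on (0.07, 0.40) = 0.47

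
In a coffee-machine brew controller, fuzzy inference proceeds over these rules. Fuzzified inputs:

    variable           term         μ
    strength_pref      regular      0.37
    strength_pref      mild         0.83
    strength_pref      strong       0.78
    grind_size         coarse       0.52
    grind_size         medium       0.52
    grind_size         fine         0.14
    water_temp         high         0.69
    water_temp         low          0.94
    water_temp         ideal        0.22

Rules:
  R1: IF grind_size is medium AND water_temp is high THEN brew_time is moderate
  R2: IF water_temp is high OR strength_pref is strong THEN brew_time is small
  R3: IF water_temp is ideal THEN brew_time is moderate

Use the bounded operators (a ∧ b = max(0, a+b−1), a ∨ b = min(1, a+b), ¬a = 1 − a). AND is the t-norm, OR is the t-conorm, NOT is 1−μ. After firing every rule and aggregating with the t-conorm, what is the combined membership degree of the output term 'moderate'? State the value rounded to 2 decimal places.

0.43

R1: medium=0.52, high=0.69; AND[max(0, a+b−1)] → w = 0.21
R2: high=0.69, strong=0.78; OR[min(1, a+b)] → w = 1.00
R3: ideal=0.22 → w = 0.22
Rules with consequent 'moderate': {R1, R3} → strengths 0.21, 0.22
Aggregate via t-conorm [min(1, a+b)]: 0.43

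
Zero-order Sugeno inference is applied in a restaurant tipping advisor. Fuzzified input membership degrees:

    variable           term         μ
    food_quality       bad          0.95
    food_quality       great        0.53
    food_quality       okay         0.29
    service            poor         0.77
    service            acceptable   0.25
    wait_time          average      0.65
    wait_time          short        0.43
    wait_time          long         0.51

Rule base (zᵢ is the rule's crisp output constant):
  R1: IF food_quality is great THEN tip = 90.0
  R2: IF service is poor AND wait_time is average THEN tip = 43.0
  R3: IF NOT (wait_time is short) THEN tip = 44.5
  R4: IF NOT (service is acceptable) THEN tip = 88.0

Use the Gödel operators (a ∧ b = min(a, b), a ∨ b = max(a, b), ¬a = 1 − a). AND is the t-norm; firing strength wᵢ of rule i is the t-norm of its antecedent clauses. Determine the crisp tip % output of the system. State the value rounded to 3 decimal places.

66.806

R1 (z=90.0): great=0.53 → w = 0.53
R2 (z=43.0): poor=0.77, average=0.65; AND[min(a, b)] → w = 0.65
R3 (z=44.5): ¬short=1−0.43=0.57 → w = 0.57
R4 (z=88.0): ¬acceptable=1−0.25=0.75 → w = 0.75
Weighted average = (0.53·90.0 + 0.65·43.0 + 0.57·44.5 + 0.75·88.0) / (0.53 + 0.65 + 0.57 + 0.75)
  = 167.0150 / 2.5000 = 66.806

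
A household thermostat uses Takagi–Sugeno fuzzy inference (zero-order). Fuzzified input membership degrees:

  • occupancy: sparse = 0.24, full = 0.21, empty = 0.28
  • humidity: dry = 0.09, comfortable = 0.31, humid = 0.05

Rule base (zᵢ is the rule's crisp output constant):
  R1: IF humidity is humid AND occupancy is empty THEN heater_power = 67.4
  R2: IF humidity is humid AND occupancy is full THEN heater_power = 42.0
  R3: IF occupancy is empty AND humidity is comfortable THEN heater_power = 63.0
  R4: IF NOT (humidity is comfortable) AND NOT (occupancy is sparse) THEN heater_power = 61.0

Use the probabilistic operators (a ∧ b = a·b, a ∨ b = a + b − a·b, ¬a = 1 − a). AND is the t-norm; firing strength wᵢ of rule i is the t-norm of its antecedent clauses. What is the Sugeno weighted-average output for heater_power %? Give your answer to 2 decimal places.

61.10

R1 (z=67.4): humid=0.05, empty=0.28; AND[a·b] → w = 0.0140
R2 (z=42.0): humid=0.05, full=0.21; AND[a·b] → w = 0.0105
R3 (z=63.0): empty=0.28, comfortable=0.31; AND[a·b] → w = 0.0868
R4 (z=61.0): ¬comfortable=1−0.31=0.69, ¬sparse=1−0.24=0.76; AND[a·b] → w = 0.5244
Weighted average = (0.0140·67.4 + 0.0105·42.0 + 0.0868·63.0 + 0.5244·61.0) / (0.0140 + 0.0105 + 0.0868 + 0.5244)
  = 38.8414 / 0.6357 = 61.10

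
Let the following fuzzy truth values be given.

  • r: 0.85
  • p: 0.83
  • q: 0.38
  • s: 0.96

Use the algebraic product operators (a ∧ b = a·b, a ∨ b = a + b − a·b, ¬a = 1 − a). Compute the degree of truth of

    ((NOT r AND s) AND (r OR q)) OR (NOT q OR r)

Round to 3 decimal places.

NOT r = 1 − 0.8500 = 0.1500
NOT r AND s = a·b on (0.1500, 0.9600) = 0.1440
r OR q = a + b − a·b on (0.8500, 0.3800) = 0.9070
(NOT r AND s) AND (r OR q) = a·b on (0.1440, 0.9070) = 0.1306
NOT q = 1 − 0.3800 = 0.6200
NOT q OR r = a + b − a·b on (0.6200, 0.8500) = 0.9430
((NOT r AND s) AND (r OR q)) OR (NOT q OR r) = a + b − a·b on (0.1306, 0.9430) = 0.9504

0.950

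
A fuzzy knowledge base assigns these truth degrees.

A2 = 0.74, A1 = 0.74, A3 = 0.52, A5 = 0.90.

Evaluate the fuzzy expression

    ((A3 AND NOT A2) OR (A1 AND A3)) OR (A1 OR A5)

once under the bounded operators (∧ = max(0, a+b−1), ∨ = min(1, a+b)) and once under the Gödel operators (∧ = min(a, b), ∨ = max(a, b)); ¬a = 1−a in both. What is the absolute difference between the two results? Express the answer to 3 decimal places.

0.100

Under bounded:
  NOT A2 = 1 − 0.74 = 0.26
  A3 AND NOT A2 = max(0, a+b−1) on (0.52, 0.26) = 0.00
  A1 AND A3 = max(0, a+b−1) on (0.74, 0.52) = 0.26
  (A3 AND NOT A2) OR (A1 AND A3) = min(1, a+b) on (0.00, 0.26) = 0.26
  A1 OR A5 = min(1, a+b) on (0.74, 0.90) = 1.00
  ((A3 AND NOT A2) OR (A1 AND A3)) OR (A1 OR A5) = min(1, a+b) on (0.26, 1.00) = 1.00
  → value = 1.0000
Under Gödel:
  NOT A2 = 1 − 0.74 = 0.26
  A3 AND NOT A2 = min(a, b) on (0.52, 0.26) = 0.26
  A1 AND A3 = min(a, b) on (0.74, 0.52) = 0.52
  (A3 AND NOT A2) OR (A1 AND A3) = max(a, b) on (0.26, 0.52) = 0.52
  A1 OR A5 = max(a, b) on (0.74, 0.90) = 0.90
  ((A3 AND NOT A2) OR (A1 AND A3)) OR (A1 OR A5) = max(a, b) on (0.52, 0.90) = 0.90
  → value = 0.9000
|1.0000 − 0.9000| = 0.100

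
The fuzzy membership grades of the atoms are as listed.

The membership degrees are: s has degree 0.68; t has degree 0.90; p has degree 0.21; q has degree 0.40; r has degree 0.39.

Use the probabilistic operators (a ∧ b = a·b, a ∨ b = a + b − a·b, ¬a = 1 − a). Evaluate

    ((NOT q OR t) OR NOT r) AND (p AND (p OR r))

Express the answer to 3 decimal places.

0.107

NOT q = 1 − 0.4000 = 0.6000
NOT q OR t = a + b − a·b on (0.6000, 0.9000) = 0.9600
NOT r = 1 − 0.3900 = 0.6100
(NOT q OR t) OR NOT r = a + b − a·b on (0.9600, 0.6100) = 0.9844
p OR r = a + b − a·b on (0.2100, 0.3900) = 0.5181
p AND (p OR r) = a·b on (0.2100, 0.5181) = 0.1088
((NOT q OR t) OR NOT r) AND (p AND (p OR r)) = a·b on (0.9844, 0.1088) = 0.1071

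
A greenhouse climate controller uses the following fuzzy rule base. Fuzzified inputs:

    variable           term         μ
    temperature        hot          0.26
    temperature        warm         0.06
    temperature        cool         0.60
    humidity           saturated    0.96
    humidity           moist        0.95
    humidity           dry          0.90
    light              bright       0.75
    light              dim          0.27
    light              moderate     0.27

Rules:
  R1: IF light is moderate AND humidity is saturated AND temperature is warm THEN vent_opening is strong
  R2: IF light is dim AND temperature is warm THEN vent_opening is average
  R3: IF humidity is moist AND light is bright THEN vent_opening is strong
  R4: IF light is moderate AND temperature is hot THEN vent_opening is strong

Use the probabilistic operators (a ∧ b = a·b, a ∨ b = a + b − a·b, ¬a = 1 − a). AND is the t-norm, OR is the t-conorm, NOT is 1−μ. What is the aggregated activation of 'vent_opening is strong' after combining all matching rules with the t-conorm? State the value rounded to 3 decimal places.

0.737

R1: moderate=0.27, saturated=0.96, warm=0.06; AND[a·b] → w = 0.0156
R2: dim=0.27, warm=0.06; AND[a·b] → w = 0.0162
R3: moist=0.95, bright=0.75; AND[a·b] → w = 0.7125
R4: moderate=0.27, hot=0.26; AND[a·b] → w = 0.0702
Rules with consequent 'strong': {R1, R3, R4} → strengths 0.0156, 0.7125, 0.0702
Aggregate via t-conorm [a + b − a·b]: 0.7368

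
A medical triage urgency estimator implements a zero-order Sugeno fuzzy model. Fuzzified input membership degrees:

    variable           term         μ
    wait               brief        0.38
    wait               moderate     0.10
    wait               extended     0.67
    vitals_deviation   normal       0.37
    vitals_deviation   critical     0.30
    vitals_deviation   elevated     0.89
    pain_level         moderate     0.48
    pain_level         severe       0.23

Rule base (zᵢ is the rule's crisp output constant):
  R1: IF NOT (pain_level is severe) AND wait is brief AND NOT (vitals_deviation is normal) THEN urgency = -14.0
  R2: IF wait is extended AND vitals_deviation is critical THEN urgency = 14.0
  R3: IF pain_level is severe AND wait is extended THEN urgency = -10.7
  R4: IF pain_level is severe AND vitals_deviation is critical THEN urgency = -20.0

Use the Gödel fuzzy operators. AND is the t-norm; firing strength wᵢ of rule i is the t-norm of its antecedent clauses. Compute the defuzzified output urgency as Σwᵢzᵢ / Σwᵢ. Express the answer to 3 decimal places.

R1 (z=-14.0): ¬severe=1−0.23=0.77, brief=0.38, ¬normal=1−0.37=0.63; AND[min(a, b)] → w = 0.38
R2 (z=14.0): extended=0.67, critical=0.30; AND[min(a, b)] → w = 0.30
R3 (z=-10.7): severe=0.23, extended=0.67; AND[min(a, b)] → w = 0.23
R4 (z=-20.0): severe=0.23, critical=0.30; AND[min(a, b)] → w = 0.23
Weighted average = (0.38·-14.0 + 0.30·14.0 + 0.23·-10.7 + 0.23·-20.0) / (0.38 + 0.30 + 0.23 + 0.23)
  = -8.1810 / 1.1400 = -7.176

-7.176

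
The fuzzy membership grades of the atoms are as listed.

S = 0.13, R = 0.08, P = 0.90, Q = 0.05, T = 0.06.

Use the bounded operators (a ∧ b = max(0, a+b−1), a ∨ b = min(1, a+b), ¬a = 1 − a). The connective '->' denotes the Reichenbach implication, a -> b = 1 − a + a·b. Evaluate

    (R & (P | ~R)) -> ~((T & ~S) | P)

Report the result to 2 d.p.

0.93

~R = 1 − 0.08 = 0.92
P | ~R = min(1, a+b) on (0.90, 0.92) = 1.00
R & (P | ~R) = max(0, a+b−1) on (0.08, 1.00) = 0.08
~S = 1 − 0.13 = 0.87
T & ~S = max(0, a+b−1) on (0.06, 0.87) = 0.00
(T & ~S) | P = min(1, a+b) on (0.00, 0.90) = 0.90
~((T & ~S) | P) = 1 − 0.90 = 0.10
(R & (P | ~R)) -> ~((T & ~S) | P)  [Reichenbach: 1 − a + a·b] with a=0.08, b=0.10 → 0.93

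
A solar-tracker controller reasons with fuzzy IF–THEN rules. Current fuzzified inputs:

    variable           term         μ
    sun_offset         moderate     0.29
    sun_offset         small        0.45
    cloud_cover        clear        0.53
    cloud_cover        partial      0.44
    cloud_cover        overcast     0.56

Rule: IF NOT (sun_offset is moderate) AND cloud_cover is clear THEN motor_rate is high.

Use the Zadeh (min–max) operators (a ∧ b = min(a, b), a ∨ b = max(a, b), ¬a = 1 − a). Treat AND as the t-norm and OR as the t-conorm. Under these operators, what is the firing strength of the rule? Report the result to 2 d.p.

firing strength: ¬moderate=1−0.29=0.71, clear=0.53; AND[min(a, b)] → w = 0.53

0.53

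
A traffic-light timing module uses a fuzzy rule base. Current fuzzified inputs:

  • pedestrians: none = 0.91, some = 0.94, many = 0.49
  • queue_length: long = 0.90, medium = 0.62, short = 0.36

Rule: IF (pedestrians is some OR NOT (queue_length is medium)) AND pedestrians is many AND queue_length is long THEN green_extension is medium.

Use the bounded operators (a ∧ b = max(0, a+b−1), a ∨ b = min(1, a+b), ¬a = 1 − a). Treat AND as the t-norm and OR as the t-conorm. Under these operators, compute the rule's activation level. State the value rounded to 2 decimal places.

firing strength: (some=0.94 OR ¬medium=1−0.62=0.38) = 1.00; AND[max(0, a+b−1)] with many=0.49, long=0.90 → w = 0.39

0.39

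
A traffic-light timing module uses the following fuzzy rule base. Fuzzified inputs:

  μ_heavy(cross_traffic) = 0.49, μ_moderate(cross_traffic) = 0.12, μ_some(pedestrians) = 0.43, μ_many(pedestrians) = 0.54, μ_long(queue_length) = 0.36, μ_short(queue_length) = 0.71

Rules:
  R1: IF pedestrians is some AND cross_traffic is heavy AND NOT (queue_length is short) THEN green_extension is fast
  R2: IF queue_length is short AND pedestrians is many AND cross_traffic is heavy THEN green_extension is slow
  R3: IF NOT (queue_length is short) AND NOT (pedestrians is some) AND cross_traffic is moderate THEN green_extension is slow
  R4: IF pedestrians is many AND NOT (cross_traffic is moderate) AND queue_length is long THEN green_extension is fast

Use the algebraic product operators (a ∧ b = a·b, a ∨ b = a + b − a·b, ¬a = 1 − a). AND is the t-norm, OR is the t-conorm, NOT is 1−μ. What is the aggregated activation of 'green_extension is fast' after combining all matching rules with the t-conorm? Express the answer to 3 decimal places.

0.222

R1: some=0.43, heavy=0.49, ¬short=1−0.71=0.29; AND[a·b] → w = 0.0611
R2: short=0.71, many=0.54, heavy=0.49; AND[a·b] → w = 0.1879
R3: ¬short=1−0.71=0.29, ¬some=1−0.43=0.57, moderate=0.12; AND[a·b] → w = 0.0198
R4: many=0.54, ¬moderate=1−0.12=0.88, long=0.36; AND[a·b] → w = 0.1711
Rules with consequent 'fast': {R1, R4} → strengths 0.0611, 0.1711
Aggregate via t-conorm [a + b − a·b]: 0.2217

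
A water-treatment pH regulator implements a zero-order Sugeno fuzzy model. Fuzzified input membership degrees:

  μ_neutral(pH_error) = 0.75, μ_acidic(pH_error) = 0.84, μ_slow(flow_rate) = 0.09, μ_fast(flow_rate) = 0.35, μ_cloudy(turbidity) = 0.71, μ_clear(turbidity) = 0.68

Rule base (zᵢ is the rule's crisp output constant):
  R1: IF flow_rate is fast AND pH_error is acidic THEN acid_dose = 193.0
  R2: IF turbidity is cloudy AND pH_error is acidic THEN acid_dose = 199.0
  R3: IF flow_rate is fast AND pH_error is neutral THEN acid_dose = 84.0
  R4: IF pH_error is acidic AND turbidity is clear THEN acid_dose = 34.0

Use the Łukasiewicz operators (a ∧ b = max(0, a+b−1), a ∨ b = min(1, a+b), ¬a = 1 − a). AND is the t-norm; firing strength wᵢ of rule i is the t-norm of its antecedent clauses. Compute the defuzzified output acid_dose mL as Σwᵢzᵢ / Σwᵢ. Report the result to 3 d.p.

R1 (z=193.0): fast=0.35, acidic=0.84; AND[max(0, a+b−1)] → w = 0.19
R2 (z=199.0): cloudy=0.71, acidic=0.84; AND[max(0, a+b−1)] → w = 0.55
R3 (z=84.0): fast=0.35, neutral=0.75; AND[max(0, a+b−1)] → w = 0.10
R4 (z=34.0): acidic=0.84, clear=0.68; AND[max(0, a+b−1)] → w = 0.52
Weighted average = (0.19·193.0 + 0.55·199.0 + 0.10·84.0 + 0.52·34.0) / (0.19 + 0.55 + 0.10 + 0.52)
  = 172.2000 / 1.3600 = 126.618

126.618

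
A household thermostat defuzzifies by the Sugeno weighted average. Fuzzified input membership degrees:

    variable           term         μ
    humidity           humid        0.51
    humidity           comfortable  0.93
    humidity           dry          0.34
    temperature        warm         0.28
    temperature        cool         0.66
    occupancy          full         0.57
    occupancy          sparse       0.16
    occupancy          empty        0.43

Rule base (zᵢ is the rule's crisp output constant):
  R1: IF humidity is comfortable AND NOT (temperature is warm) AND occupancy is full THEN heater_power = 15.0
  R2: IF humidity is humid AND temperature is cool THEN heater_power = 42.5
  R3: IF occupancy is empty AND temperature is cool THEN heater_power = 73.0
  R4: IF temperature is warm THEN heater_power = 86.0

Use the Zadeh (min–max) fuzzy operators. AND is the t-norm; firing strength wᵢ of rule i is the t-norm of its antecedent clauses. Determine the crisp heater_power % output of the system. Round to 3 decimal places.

R1 (z=15.0): comfortable=0.93, ¬warm=1−0.28=0.72, full=0.57; AND[min(a, b)] → w = 0.57
R2 (z=42.5): humid=0.51, cool=0.66; AND[min(a, b)] → w = 0.51
R3 (z=73.0): empty=0.43, cool=0.66; AND[min(a, b)] → w = 0.43
R4 (z=86.0): warm=0.28 → w = 0.28
Weighted average = (0.57·15.0 + 0.51·42.5 + 0.43·73.0 + 0.28·86.0) / (0.57 + 0.51 + 0.43 + 0.28)
  = 85.6950 / 1.7900 = 47.874

47.874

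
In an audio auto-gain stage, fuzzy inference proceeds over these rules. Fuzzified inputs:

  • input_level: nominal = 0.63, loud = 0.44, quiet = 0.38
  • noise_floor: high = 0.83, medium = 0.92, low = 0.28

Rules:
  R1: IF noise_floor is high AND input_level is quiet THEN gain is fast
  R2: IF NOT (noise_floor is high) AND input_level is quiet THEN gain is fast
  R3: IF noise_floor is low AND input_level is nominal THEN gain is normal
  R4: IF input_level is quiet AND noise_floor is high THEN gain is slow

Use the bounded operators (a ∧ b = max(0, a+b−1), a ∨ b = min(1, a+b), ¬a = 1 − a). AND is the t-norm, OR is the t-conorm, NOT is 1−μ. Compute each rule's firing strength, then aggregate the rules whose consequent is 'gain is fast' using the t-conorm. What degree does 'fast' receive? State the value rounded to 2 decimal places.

R1: high=0.83, quiet=0.38; AND[max(0, a+b−1)] → w = 0.21
R2: ¬high=1−0.83=0.17, quiet=0.38; AND[max(0, a+b−1)] → w = 0.00
R3: low=0.28, nominal=0.63; AND[max(0, a+b−1)] → w = 0.00
R4: quiet=0.38, high=0.83; AND[max(0, a+b−1)] → w = 0.21
Rules with consequent 'fast': {R1, R2} → strengths 0.21, 0.00
Aggregate via t-conorm [min(1, a+b)]: 0.21

0.21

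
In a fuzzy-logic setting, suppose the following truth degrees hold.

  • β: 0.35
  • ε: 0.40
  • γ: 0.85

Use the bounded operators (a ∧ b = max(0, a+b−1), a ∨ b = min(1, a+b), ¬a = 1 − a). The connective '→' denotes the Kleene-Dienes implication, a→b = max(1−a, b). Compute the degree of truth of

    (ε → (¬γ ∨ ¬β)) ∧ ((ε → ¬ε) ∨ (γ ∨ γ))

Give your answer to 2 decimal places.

¬γ = 1 − 0.85 = 0.15
¬β = 1 − 0.35 = 0.65
¬γ ∨ ¬β = min(1, a+b) on (0.15, 0.65) = 0.80
ε → (¬γ ∨ ¬β)  [Kleene-Dienes: max(1−a, b)] with a=0.40, b=0.80 → 0.80
¬ε = 1 − 0.40 = 0.60
ε → ¬ε  [Kleene-Dienes: max(1−a, b)] with a=0.40, b=0.60 → 0.60
γ ∨ γ = min(1, a+b) on (0.85, 0.85) = 1.00
(ε → ¬ε) ∨ (γ ∨ γ) = min(1, a+b) on (0.60, 1.00) = 1.00
(ε → (¬γ ∨ ¬β)) ∧ ((ε → ¬ε) ∨ (γ ∨ γ)) = max(0, a+b−1) on (0.80, 1.00) = 0.80

0.80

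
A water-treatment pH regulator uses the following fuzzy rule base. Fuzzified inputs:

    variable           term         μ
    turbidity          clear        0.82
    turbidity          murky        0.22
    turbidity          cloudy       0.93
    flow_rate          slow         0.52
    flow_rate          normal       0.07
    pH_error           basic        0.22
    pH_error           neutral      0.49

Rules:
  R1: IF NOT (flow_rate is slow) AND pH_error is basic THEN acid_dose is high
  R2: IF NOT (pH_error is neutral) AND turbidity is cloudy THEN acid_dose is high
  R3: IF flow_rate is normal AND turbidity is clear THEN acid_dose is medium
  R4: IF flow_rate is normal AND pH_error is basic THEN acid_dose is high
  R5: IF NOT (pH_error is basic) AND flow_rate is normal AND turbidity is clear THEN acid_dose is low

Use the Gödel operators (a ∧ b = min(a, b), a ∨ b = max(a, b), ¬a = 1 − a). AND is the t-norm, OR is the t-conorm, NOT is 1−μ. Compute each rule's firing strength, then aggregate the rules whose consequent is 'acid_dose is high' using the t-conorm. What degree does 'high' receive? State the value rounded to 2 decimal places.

R1: ¬slow=1−0.52=0.48, basic=0.22; AND[min(a, b)] → w = 0.22
R2: ¬neutral=1−0.49=0.51, cloudy=0.93; AND[min(a, b)] → w = 0.51
R3: normal=0.07, clear=0.82; AND[min(a, b)] → w = 0.07
R4: normal=0.07, basic=0.22; AND[min(a, b)] → w = 0.07
R5: ¬basic=1−0.22=0.78, normal=0.07, clear=0.82; AND[min(a, b)] → w = 0.07
Rules with consequent 'high': {R1, R2, R4} → strengths 0.22, 0.51, 0.07
Aggregate via t-conorm [max(a, b)]: 0.51

0.51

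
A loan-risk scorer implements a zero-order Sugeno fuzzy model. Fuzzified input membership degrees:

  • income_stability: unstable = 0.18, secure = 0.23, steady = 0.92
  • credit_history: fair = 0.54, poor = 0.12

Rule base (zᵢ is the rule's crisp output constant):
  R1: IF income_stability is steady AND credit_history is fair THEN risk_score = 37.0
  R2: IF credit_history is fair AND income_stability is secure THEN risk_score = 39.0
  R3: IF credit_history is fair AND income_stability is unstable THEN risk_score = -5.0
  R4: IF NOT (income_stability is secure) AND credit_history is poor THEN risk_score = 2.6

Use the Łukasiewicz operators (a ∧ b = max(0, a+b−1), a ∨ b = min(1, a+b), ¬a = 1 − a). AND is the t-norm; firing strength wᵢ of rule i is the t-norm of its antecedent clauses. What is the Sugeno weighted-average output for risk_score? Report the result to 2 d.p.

R1 (z=37.0): steady=0.92, fair=0.54; AND[max(0, a+b−1)] → w = 0.46
R2 (z=39.0): fair=0.54, secure=0.23; AND[max(0, a+b−1)] → w = 0.00
R3 (z=-5.0): fair=0.54, unstable=0.18; AND[max(0, a+b−1)] → w = 0.00
R4 (z=2.6): ¬secure=1−0.23=0.77, poor=0.12; AND[max(0, a+b−1)] → w = 0.00
Weighted average = (0.46·37.0 + 0.00·39.0 + 0.00·-5.0 + 0.00·2.6) / (0.46 + 0.00 + 0.00 + 0.00)
  = 17.0200 / 0.4600 = 37.00

37.00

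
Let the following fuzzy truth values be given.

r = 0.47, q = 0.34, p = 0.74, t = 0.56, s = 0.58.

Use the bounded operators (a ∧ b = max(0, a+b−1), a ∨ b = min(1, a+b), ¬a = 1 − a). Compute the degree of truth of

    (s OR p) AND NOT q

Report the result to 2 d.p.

0.66

s OR p = min(1, a+b) on (0.58, 0.74) = 1.00
NOT q = 1 − 0.34 = 0.66
(s OR p) AND NOT q = max(0, a+b−1) on (1.00, 0.66) = 0.66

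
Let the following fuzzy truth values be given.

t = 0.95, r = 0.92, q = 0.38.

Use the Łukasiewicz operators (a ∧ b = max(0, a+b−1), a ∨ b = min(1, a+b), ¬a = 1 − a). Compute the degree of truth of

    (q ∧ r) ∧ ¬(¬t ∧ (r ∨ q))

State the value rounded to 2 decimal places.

q ∧ r = max(0, a+b−1) on (0.38, 0.92) = 0.30
¬t = 1 − 0.95 = 0.05
r ∨ q = min(1, a+b) on (0.92, 0.38) = 1.00
¬t ∧ (r ∨ q) = max(0, a+b−1) on (0.05, 1.00) = 0.05
¬(¬t ∧ (r ∨ q)) = 1 − 0.05 = 0.95
(q ∧ r) ∧ ¬(¬t ∧ (r ∨ q)) = max(0, a+b−1) on (0.30, 0.95) = 0.25

0.25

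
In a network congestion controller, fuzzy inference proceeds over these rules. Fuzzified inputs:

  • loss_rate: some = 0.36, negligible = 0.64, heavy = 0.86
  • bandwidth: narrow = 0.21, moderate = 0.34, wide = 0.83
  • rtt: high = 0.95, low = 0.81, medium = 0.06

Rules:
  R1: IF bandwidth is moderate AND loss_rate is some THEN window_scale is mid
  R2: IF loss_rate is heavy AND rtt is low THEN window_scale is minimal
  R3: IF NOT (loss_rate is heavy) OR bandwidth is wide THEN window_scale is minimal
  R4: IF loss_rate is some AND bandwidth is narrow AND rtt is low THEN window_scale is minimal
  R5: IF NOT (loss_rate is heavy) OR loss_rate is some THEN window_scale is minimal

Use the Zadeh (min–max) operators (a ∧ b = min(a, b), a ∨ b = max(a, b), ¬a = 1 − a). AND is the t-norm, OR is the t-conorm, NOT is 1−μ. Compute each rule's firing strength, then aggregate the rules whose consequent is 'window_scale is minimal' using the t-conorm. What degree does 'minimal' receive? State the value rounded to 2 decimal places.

0.83

R1: moderate=0.34, some=0.36; AND[min(a, b)] → w = 0.34
R2: heavy=0.86, low=0.81; AND[min(a, b)] → w = 0.81
R3: ¬heavy=1−0.86=0.14, wide=0.83; OR[max(a, b)] → w = 0.83
R4: some=0.36, narrow=0.21, low=0.81; AND[min(a, b)] → w = 0.21
R5: ¬heavy=1−0.86=0.14, some=0.36; OR[max(a, b)] → w = 0.36
Rules with consequent 'minimal': {R2, R3, R4, R5} → strengths 0.81, 0.83, 0.21, 0.36
Aggregate via t-conorm [max(a, b)]: 0.83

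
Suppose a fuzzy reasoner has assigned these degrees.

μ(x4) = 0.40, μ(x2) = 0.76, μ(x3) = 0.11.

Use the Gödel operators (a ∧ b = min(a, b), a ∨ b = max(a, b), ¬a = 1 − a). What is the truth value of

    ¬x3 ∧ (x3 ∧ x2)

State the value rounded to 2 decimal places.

¬x3 = 1 − 0.11 = 0.89
x3 ∧ x2 = min(a, b) on (0.11, 0.76) = 0.11
¬x3 ∧ (x3 ∧ x2) = min(a, b) on (0.89, 0.11) = 0.11

0.11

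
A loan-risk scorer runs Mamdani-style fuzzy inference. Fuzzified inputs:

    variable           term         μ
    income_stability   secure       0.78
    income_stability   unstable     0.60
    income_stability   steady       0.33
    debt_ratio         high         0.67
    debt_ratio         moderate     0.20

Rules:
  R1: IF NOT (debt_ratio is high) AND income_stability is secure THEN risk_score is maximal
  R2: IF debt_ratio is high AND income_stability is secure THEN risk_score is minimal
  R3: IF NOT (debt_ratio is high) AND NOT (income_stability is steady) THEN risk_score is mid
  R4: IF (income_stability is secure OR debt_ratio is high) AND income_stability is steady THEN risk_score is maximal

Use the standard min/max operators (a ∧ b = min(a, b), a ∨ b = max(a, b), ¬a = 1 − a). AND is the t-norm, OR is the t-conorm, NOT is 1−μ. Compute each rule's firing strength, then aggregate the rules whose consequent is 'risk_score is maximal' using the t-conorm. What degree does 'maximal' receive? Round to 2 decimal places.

0.33

R1: ¬high=1−0.67=0.33, secure=0.78; AND[min(a, b)] → w = 0.33
R2: high=0.67, secure=0.78; AND[min(a, b)] → w = 0.67
R3: ¬high=1−0.67=0.33, ¬steady=1−0.33=0.67; AND[min(a, b)] → w = 0.33
R4: (secure=0.78 OR high=0.67) = 0.78; AND[min(a, b)] with steady=0.33 → w = 0.33
Rules with consequent 'maximal': {R1, R4} → strengths 0.33, 0.33
Aggregate via t-conorm [max(a, b)]: 0.33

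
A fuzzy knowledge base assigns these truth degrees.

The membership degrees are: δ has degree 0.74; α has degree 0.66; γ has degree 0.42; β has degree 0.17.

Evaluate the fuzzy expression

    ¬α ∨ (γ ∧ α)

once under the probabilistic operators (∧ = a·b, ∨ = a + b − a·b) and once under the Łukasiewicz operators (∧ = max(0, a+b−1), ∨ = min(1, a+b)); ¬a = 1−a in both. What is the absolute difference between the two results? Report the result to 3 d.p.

Under probabilistic:
  ¬α = 1 − 0.6600 = 0.3400
  γ ∧ α = a·b on (0.4200, 0.6600) = 0.2772
  ¬α ∨ (γ ∧ α) = a + b − a·b on (0.3400, 0.2772) = 0.5230
  → value = 0.5230
Under Łukasiewicz:
  ¬α = 1 − 0.66 = 0.34
  γ ∧ α = max(0, a+b−1) on (0.42, 0.66) = 0.08
  ¬α ∨ (γ ∧ α) = min(1, a+b) on (0.34, 0.08) = 0.42
  → value = 0.4200
|0.5230 − 0.4200| = 0.103

0.103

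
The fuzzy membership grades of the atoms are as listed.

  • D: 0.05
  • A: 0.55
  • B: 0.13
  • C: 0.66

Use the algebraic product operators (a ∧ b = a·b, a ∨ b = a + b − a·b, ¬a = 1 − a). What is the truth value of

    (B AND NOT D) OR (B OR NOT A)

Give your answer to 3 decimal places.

NOT D = 1 − 0.0500 = 0.9500
B AND NOT D = a·b on (0.1300, 0.9500) = 0.1235
NOT A = 1 − 0.5500 = 0.4500
B OR NOT A = a + b − a·b on (0.1300, 0.4500) = 0.5215
(B AND NOT D) OR (B OR NOT A) = a + b − a·b on (0.1235, 0.5215) = 0.5806

0.581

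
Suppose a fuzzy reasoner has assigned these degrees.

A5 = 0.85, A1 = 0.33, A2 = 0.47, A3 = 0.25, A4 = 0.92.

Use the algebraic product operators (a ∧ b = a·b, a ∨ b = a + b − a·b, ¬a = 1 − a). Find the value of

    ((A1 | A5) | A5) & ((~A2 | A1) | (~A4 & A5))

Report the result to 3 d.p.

0.696

A1 | A5 = a + b − a·b on (0.3300, 0.8500) = 0.8995
(A1 | A5) | A5 = a + b − a·b on (0.8995, 0.8500) = 0.9849
~A2 = 1 − 0.4700 = 0.5300
~A2 | A1 = a + b − a·b on (0.5300, 0.3300) = 0.6851
~A4 = 1 − 0.9200 = 0.0800
~A4 & A5 = a·b on (0.0800, 0.8500) = 0.0680
(~A2 | A1) | (~A4 & A5) = a + b − a·b on (0.6851, 0.0680) = 0.7065
((A1 | A5) | A5) & ((~A2 | A1) | (~A4 & A5)) = a·b on (0.9849, 0.7065) = 0.6959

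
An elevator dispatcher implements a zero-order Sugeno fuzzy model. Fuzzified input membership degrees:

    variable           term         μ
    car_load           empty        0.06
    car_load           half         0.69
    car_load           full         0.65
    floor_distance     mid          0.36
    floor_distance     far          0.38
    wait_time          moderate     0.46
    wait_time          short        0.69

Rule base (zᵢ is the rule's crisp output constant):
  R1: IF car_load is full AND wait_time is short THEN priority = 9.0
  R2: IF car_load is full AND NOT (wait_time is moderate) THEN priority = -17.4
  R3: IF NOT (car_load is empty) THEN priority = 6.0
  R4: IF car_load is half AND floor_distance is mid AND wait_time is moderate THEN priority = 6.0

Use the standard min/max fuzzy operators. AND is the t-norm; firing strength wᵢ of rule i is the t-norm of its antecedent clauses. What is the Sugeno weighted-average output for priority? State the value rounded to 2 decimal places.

1.71

R1 (z=9.0): full=0.65, short=0.69; AND[min(a, b)] → w = 0.65
R2 (z=-17.4): full=0.65, ¬moderate=1−0.46=0.54; AND[min(a, b)] → w = 0.54
R3 (z=6.0): ¬empty=1−0.06=0.94 → w = 0.94
R4 (z=6.0): half=0.69, mid=0.36, moderate=0.46; AND[min(a, b)] → w = 0.36
Weighted average = (0.65·9.0 + 0.54·-17.4 + 0.94·6.0 + 0.36·6.0) / (0.65 + 0.54 + 0.94 + 0.36)
  = 4.2540 / 2.4900 = 1.71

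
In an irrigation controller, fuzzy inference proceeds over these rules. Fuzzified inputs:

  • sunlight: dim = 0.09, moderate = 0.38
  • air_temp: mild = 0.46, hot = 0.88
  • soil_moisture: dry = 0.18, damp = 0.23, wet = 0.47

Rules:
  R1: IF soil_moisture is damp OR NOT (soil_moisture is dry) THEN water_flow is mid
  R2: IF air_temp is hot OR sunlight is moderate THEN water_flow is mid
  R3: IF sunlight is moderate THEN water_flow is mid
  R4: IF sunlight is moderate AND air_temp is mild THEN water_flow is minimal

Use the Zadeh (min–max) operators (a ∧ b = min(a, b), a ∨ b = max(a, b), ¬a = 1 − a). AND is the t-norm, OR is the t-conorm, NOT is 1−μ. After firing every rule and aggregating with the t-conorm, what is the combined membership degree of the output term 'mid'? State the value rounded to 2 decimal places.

R1: damp=0.23, ¬dry=1−0.18=0.82; OR[max(a, b)] → w = 0.82
R2: hot=0.88, moderate=0.38; OR[max(a, b)] → w = 0.88
R3: moderate=0.38 → w = 0.38
R4: moderate=0.38, mild=0.46; AND[min(a, b)] → w = 0.38
Rules with consequent 'mid': {R1, R2, R3} → strengths 0.82, 0.88, 0.38
Aggregate via t-conorm [max(a, b)]: 0.88

0.88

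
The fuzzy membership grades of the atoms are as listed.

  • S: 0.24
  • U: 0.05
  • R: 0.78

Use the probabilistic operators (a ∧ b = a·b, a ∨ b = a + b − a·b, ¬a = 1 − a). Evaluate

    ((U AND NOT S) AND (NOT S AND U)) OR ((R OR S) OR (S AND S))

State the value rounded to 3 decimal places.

NOT S = 1 − 0.2400 = 0.7600
U AND NOT S = a·b on (0.0500, 0.7600) = 0.0380
NOT S = 1 − 0.2400 = 0.7600
NOT S AND U = a·b on (0.7600, 0.0500) = 0.0380
(U AND NOT S) AND (NOT S AND U) = a·b on (0.0380, 0.0380) = 0.0014
R OR S = a + b − a·b on (0.7800, 0.2400) = 0.8328
S AND S = a·b on (0.2400, 0.2400) = 0.0576
(R OR S) OR (S AND S) = a + b − a·b on (0.8328, 0.0576) = 0.8424
((U AND NOT S) AND (NOT S AND U)) OR ((R OR S) OR (S AND S)) = a + b − a·b on (0.0014, 0.8424) = 0.8427

0.843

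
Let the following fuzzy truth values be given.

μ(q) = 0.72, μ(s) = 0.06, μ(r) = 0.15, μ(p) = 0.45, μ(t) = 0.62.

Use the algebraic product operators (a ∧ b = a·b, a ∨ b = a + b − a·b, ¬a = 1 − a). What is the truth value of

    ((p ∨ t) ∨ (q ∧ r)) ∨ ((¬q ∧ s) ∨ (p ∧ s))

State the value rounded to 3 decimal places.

0.822

p ∨ t = a + b − a·b on (0.4500, 0.6200) = 0.7910
q ∧ r = a·b on (0.7200, 0.1500) = 0.1080
(p ∨ t) ∨ (q ∧ r) = a + b − a·b on (0.7910, 0.1080) = 0.8136
¬q = 1 − 0.7200 = 0.2800
¬q ∧ s = a·b on (0.2800, 0.0600) = 0.0168
p ∧ s = a·b on (0.4500, 0.0600) = 0.0270
(¬q ∧ s) ∨ (p ∧ s) = a + b − a·b on (0.0168, 0.0270) = 0.0433
((p ∨ t) ∨ (q ∧ r)) ∨ ((¬q ∧ s) ∨ (p ∧ s)) = a + b − a·b on (0.8136, 0.0433) = 0.8217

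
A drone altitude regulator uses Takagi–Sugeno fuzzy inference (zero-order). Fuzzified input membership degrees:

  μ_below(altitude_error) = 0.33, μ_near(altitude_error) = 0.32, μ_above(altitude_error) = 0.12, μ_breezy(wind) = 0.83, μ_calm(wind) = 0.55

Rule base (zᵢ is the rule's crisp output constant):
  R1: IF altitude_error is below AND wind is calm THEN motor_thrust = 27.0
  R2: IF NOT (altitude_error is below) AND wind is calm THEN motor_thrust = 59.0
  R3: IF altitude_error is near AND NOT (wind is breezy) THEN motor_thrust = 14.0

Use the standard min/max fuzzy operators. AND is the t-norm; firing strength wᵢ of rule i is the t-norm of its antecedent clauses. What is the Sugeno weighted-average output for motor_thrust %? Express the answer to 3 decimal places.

R1 (z=27.0): below=0.33, calm=0.55; AND[min(a, b)] → w = 0.33
R2 (z=59.0): ¬below=1−0.33=0.67, calm=0.55; AND[min(a, b)] → w = 0.55
R3 (z=14.0): near=0.32, ¬breezy=1−0.83=0.17; AND[min(a, b)] → w = 0.17
Weighted average = (0.33·27.0 + 0.55·59.0 + 0.17·14.0) / (0.33 + 0.55 + 0.17)
  = 43.7400 / 1.0500 = 41.657

41.657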